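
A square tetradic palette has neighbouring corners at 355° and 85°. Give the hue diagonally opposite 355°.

A square tetradic scheme places four hues 90° apart; opposite corners are 180° apart.
355 + 180 = 535 → 535 − 360 = 175°

175°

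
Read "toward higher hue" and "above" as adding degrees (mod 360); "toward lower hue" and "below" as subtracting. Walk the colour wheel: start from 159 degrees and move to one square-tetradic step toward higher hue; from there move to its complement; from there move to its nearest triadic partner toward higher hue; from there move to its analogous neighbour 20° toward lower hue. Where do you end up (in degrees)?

169°

square ↑ +90°: 159 + 90 = 249°
complement +180°: 249 + 180 = 429 → 429 − 360 = 69°
triadic ↑ +120°: 69 + 120 = 189°
analog 20° ↓ −20°: 189 − 20 = 169°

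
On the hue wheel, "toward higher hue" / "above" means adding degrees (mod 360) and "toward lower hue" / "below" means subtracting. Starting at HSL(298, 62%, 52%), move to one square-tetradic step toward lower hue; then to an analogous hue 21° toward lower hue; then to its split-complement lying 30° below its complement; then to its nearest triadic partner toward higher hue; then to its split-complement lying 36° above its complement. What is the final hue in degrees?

square ↓ −90°: 298 − 90 = 208°
analog 21° ↓ −21°: 208 − 21 = 187°
split-comp 30° ↓ +150°: 187 + 150 = 337°
triadic ↑ +120°: 337 + 120 = 457 → 457 − 360 = 97°
split-comp 36° ↑ +216°: 97 + 216 = 313°

313°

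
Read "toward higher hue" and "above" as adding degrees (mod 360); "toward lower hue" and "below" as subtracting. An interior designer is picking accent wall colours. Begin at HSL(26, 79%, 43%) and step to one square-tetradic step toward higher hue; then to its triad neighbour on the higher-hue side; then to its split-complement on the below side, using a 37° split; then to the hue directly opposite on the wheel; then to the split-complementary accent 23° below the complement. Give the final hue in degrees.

356°

square ↑ +90°: 26 + 90 = 116°
triadic ↑ +120°: 116 + 120 = 236°
split-comp 37° ↓ +143°: 236 + 143 = 379 → 379 − 360 = 19°
complement +180°: 19 + 180 = 199°
split-comp 23° ↓ +157°: 199 + 157 = 356°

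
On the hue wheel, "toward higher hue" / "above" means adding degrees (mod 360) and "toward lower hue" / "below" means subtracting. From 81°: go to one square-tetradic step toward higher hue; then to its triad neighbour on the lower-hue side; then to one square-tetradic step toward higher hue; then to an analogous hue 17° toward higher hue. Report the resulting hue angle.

+90° (square ↑): 81 + 90 = 171°
−120° (triadic ↓): 171 − 120 = 51°
+90° (square ↑): 51 + 90 = 141°
+17° (analog 17° ↑): 141 + 17 = 158°

158°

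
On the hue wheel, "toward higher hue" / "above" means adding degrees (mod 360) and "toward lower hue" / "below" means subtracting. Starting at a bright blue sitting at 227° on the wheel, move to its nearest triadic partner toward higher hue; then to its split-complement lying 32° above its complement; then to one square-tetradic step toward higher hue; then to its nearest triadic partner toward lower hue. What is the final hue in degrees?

169°

+120° (triadic ↑): 227 + 120 = 347°
+212° (split-comp 32° ↑): 347 + 212 = 559 → 559 − 360 = 199°
+90° (square ↑): 199 + 90 = 289°
−120° (triadic ↓): 289 − 120 = 169°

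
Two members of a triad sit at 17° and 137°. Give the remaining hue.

257°

A triad spaces three hues 120° apart.
The full set is {17°, 137°, 257°}.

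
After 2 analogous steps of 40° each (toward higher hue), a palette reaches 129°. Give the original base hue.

49°

2 steps of 40° (toward higher hue) give a net shift of +80°.
Start = end − shift: 129 − 80 = 49°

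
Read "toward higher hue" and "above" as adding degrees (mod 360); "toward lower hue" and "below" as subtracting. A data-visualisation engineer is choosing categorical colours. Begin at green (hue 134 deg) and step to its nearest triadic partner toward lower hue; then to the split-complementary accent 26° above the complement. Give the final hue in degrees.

−120° (triadic ↓): 134 − 120 = 14°
+206° (split-comp 26° ↑): 14 + 206 = 220°

220°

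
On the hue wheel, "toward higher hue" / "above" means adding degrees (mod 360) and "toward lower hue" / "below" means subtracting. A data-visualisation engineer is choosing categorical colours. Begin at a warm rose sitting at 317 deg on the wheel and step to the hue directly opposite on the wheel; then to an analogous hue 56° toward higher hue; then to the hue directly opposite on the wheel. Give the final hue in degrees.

+180° (complement): 317 + 180 = 497 → 497 − 360 = 137°
+56° (analog 56° ↑): 137 + 56 = 193°
+180° (complement): 193 + 180 = 373 → 373 − 360 = 13°

13°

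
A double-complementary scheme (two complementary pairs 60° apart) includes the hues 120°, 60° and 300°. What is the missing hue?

240°

A rectangular tetradic uses two complementary pairs 60° apart: offsets 0°, 60°, 180°, 240°.
Among {60°, 120°, 300°}, 120° and 300° are a 180° pair.
The remaining hue 60° needs its own complement: 60 + 180 = 240°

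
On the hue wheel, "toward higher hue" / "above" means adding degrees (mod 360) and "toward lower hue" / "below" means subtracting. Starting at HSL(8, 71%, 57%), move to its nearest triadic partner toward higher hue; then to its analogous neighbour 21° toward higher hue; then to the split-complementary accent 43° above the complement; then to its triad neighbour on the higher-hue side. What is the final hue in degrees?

8 + 120 = 128°   (triadic ↑)
128 + 21 = 149°   (analog 21° ↑)
149 + 223 = 372 → 372 − 360 = 12°   (split-comp 43° ↑)
12 + 120 = 132°   (triadic ↑)

132°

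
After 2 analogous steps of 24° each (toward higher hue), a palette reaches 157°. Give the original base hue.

2 steps of 24° (toward higher hue) give a net shift of +48°.
Start = end − shift: 157 − 48 = 109°

109°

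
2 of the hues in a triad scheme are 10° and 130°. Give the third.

250°

A triad places three hues 120° apart.
The full set through 10° is {10°, 130°, 250°}.
Given {10°, 130°}, the missing hue is 250°.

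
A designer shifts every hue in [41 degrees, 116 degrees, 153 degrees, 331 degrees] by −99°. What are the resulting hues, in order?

41 − 99 = -58 → -58 + 360 = 302°
116 − 99 = 17°
153 − 99 = 54°
331 − 99 = 232°

302°, 17°, 54°, 232°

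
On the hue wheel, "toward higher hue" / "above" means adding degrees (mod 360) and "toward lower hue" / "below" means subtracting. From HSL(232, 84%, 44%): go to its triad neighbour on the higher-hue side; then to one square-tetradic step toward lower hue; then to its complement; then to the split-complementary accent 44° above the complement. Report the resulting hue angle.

triadic ↑ +120°: 232 + 120 = 352°
square ↓ −90°: 352 − 90 = 262°
complement +180°: 262 + 180 = 442 → 442 − 360 = 82°
split-comp 44° ↑ +224°: 82 + 224 = 306°

306°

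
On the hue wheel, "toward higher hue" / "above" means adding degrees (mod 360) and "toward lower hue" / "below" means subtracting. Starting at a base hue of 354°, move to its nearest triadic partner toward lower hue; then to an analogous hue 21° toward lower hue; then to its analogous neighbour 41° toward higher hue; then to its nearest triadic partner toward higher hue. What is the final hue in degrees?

triadic ↓ −120°: 354 − 120 = 234°
analog 21° ↓ −21°: 234 − 21 = 213°
analog 41° ↑ +41°: 213 + 41 = 254°
triadic ↑ +120°: 254 + 120 = 374 → 374 − 360 = 14°

14°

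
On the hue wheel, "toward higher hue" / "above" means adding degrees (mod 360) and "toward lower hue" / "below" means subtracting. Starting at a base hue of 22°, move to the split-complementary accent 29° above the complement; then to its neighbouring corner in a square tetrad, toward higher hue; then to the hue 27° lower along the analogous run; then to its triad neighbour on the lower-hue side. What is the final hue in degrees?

+209° (split-comp 29° ↑): 22 + 209 = 231°
+90° (square ↑): 231 + 90 = 321°
−27° (analog 27° ↓): 321 − 27 = 294°
−120° (triadic ↓): 294 − 120 = 174°

174°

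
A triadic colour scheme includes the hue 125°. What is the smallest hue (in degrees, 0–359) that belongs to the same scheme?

A triad places three hues 120° apart.
The full set through 125° is {5°, 125°, 245°}.

5°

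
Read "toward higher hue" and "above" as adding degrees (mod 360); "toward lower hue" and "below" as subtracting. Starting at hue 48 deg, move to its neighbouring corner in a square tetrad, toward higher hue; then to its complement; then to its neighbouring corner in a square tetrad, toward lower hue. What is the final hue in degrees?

228°

square ↑ +90°: 48 + 90 = 138°
complement +180°: 138 + 180 = 318°
square ↓ −90°: 318 − 90 = 228°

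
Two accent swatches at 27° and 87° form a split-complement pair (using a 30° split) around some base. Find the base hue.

237°

The accents sit 30° either side of the complement, so the complement is their short-arc midpoint on the wheel.
Short-arc midpoint of 27° and 87°: 57°.
Base is 180° from the complement: 57 − 180 = -123 → -123 + 360 = 237°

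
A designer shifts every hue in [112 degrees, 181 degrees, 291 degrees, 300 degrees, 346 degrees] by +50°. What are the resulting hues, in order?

112 + 50 = 162°
181 + 50 = 231°
291 + 50 = 341°
300 + 50 = 350°
346 + 50 = 396 → 396 − 360 = 36°

162°, 231°, 341°, 350°, 36°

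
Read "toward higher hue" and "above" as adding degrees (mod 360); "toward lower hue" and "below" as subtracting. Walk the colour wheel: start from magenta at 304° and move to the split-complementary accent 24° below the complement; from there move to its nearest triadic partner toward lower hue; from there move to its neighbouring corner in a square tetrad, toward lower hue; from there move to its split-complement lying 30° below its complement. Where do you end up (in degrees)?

40°

+156° (split-comp 24° ↓): 304 + 156 = 460 → 460 − 360 = 100°
−120° (triadic ↓): 100 − 120 = -20 → -20 + 360 = 340°
−90° (square ↓): 340 − 90 = 250°
+150° (split-comp 30° ↓): 250 + 150 = 400 → 400 − 360 = 40°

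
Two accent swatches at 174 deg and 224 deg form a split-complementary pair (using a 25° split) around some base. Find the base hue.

19°

The accents sit 25° either side of the complement, so the complement is their short-arc midpoint on the wheel.
Short-arc midpoint of 174° and 224°: 199°.
Base is 180° from the complement: 199 − 180 = 19°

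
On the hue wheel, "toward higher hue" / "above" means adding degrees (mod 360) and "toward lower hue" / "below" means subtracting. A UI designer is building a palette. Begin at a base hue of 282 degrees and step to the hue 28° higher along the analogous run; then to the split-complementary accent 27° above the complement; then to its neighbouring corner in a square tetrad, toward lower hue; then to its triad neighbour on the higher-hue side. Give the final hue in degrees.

+28° (analog 28° ↑): 282 + 28 = 310°
+207° (split-comp 27° ↑): 310 + 207 = 517 → 517 − 360 = 157°
−90° (square ↓): 157 − 90 = 67°
+120° (triadic ↑): 67 + 120 = 187°

187°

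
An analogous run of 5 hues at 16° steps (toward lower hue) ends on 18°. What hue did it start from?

82°

4 steps of 16° (toward lower hue) give a net shift of −64°.
Start = end − shift: 18 + 64 = 82°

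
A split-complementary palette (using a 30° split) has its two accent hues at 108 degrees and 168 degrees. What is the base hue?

The accents sit 30° either side of the complement, so the complement is their short-arc midpoint on the wheel.
Short-arc midpoint of 108° and 168°: 138°.
Base is 180° from the complement: 138 − 180 = -42 → -42 + 360 = 318°

318°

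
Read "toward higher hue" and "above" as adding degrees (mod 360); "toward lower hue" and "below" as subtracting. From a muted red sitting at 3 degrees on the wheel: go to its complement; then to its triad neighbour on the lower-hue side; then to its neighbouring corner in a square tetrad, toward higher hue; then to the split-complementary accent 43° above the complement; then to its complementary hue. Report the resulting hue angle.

196°

complement +180°: 3 + 180 = 183°
triadic ↓ −120°: 183 − 120 = 63°
square ↑ +90°: 63 + 90 = 153°
split-comp 43° ↑ +223°: 153 + 223 = 376 → 376 − 360 = 16°
complement +180°: 16 + 180 = 196°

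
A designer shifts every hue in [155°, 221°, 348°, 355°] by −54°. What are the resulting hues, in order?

155 − 54 = 101°
221 − 54 = 167°
348 − 54 = 294°
355 − 54 = 301°

101°, 167°, 294°, 301°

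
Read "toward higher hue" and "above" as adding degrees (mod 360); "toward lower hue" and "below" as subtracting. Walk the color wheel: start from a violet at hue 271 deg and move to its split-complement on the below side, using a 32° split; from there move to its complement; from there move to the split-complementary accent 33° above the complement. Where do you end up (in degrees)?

92°

+148° (split-comp 32° ↓): 271 + 148 = 419 → 419 − 360 = 59°
+180° (complement): 59 + 180 = 239°
+213° (split-comp 33° ↑): 239 + 213 = 452 → 452 − 360 = 92°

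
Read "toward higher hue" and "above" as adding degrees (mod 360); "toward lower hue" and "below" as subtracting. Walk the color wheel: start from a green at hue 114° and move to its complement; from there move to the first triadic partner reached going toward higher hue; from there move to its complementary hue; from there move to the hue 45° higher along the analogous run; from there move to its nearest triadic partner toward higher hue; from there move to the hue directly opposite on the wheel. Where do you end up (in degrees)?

+180° (complement): 114 + 180 = 294°
+120° (triadic ↑): 294 + 120 = 414 → 414 − 360 = 54°
+180° (complement): 54 + 180 = 234°
+45° (analog 45° ↑): 234 + 45 = 279°
+120° (triadic ↑): 279 + 120 = 399 → 399 − 360 = 39°
+180° (complement): 39 + 180 = 219°

219°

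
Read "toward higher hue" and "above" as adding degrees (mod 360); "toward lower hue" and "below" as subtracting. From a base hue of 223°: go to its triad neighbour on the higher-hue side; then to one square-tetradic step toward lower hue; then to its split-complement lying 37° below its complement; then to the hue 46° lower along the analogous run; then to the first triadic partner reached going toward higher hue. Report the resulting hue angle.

110°

223 + 120 = 343°   (triadic ↑)
343 − 90 = 253°   (square ↓)
253 + 143 = 396 → 396 − 360 = 36°   (split-comp 37° ↓)
36 − 46 = -10 → -10 + 360 = 350°   (analog 46° ↓)
350 + 120 = 470 → 470 − 360 = 110°   (triadic ↑)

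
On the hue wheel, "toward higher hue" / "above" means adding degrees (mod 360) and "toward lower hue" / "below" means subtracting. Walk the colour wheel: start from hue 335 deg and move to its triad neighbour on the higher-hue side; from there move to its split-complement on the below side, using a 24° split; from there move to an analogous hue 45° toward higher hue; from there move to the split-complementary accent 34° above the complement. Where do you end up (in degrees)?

335 + 120 = 455 → 455 − 360 = 95°   (triadic ↑)
95 + 156 = 251°   (split-comp 24° ↓)
251 + 45 = 296°   (analog 45° ↑)
296 + 214 = 510 → 510 − 360 = 150°   (split-comp 34° ↑)

150°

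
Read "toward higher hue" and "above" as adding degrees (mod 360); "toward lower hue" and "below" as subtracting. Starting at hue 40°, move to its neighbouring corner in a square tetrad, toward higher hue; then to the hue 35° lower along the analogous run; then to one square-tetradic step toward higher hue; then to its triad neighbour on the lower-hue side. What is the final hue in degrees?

40 + 90 = 130°   (square ↑)
130 − 35 = 95°   (analog 35° ↓)
95 + 90 = 185°   (square ↑)
185 − 120 = 65°   (triadic ↓)

65°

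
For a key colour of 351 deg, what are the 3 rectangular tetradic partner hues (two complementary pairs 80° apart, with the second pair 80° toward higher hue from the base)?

71°, 171°, 251°

A rectangular tetradic uses two complementary pairs 80° apart: offsets 0°, 80°, 180°, 260°.
351 + 80 = 431 → 431 − 360 = 71°
351 + 180 = 531 → 531 − 360 = 171°
351 + 260 = 611 → 611 − 360 = 251°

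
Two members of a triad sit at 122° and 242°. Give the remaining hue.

A triad spaces three hues 120° apart.
The full set is {2°, 122°, 242°}.

2°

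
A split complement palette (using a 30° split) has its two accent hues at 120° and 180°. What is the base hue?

The accents sit 30° either side of the complement, so the complement is their short-arc midpoint on the wheel.
Short-arc midpoint of 120° and 180°: 150°.
Base is 180° from the complement: 150 − 180 = -30 → -30 + 360 = 330°

330°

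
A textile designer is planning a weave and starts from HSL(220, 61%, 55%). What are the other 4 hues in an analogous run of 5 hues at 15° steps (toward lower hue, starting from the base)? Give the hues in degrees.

Analogous hues sit every 15° along the wheel.
220 − 15 = 205°
220 − 30 = 190°
220 − 45 = 175°
220 − 60 = 160°

205°, 190°, 175°, and 160°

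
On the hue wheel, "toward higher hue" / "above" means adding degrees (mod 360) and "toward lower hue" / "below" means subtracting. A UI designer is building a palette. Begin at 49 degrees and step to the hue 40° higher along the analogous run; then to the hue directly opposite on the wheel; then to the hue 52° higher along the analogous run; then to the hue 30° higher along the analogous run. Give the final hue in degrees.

+40° (analog 40° ↑): 49 + 40 = 89°
+180° (complement): 89 + 180 = 269°
+52° (analog 52° ↑): 269 + 52 = 321°
+30° (analog 30° ↑): 321 + 30 = 351°

351°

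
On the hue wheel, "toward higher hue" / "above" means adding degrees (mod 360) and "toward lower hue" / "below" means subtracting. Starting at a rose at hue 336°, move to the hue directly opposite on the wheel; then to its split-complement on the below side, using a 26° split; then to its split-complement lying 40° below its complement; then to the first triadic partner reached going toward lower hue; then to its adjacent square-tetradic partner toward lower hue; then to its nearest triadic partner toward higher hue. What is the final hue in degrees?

336 + 180 = 516 → 516 − 360 = 156°   (complement)
156 + 154 = 310°   (split-comp 26° ↓)
310 + 140 = 450 → 450 − 360 = 90°   (split-comp 40° ↓)
90 − 120 = -30 → -30 + 360 = 330°   (triadic ↓)
330 − 90 = 240°   (square ↓)
240 + 120 = 360 → 360 − 360 = 0°   (triadic ↑)

0°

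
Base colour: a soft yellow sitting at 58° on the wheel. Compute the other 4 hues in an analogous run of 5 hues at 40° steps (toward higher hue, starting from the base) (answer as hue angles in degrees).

98°, 138°, 178° and 218°

Analogous hues sit every 40° along the wheel.
58 + 40 = 98°
58 + 80 = 138°
58 + 120 = 178°
58 + 160 = 218°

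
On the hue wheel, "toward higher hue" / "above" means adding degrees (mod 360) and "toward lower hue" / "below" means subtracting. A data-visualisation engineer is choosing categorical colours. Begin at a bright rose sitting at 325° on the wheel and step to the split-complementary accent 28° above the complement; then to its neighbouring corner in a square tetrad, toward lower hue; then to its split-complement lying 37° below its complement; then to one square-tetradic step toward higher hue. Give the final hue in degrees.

316°

325 + 208 = 533 → 533 − 360 = 173°   (split-comp 28° ↑)
173 − 90 = 83°   (square ↓)
83 + 143 = 226°   (split-comp 37° ↓)
226 + 90 = 316°   (square ↑)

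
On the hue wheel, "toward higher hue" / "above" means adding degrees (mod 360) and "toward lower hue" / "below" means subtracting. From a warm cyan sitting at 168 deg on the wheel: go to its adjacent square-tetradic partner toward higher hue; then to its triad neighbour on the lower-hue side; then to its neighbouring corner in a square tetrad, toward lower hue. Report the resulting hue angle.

168 + 90 = 258°   (square ↑)
258 − 120 = 138°   (triadic ↓)
138 − 90 = 48°   (square ↓)

48°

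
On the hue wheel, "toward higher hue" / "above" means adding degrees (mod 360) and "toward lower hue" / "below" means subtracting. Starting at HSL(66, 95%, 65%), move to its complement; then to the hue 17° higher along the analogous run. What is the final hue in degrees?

263°

+180° (complement): 66 + 180 = 246°
+17° (analog 17° ↑): 246 + 17 = 263°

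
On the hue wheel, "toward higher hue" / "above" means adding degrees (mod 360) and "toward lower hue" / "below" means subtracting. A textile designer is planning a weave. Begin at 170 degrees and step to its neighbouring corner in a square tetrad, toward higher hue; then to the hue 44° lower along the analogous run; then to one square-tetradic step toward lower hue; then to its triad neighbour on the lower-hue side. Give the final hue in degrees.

170 + 90 = 260°   (square ↑)
260 − 44 = 216°   (analog 44° ↓)
216 − 90 = 126°   (square ↓)
126 − 120 = 6°   (triadic ↓)

6°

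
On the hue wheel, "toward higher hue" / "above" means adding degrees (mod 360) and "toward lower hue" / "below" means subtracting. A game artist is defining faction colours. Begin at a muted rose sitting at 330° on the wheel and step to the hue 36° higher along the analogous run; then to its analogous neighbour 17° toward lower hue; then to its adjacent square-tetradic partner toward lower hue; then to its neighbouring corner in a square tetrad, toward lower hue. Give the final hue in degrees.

analog 36° ↑ +36°: 330 + 36 = 366 → 366 − 360 = 6°
analog 17° ↓ −17°: 6 − 17 = -11 → -11 + 360 = 349°
square ↓ −90°: 349 − 90 = 259°
square ↓ −90°: 259 − 90 = 169°

169°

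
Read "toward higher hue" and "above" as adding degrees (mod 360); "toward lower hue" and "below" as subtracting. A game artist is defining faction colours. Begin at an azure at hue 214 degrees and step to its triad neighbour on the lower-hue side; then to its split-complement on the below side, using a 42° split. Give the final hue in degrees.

232°

214 − 120 = 94°   (triadic ↓)
94 + 138 = 232°   (split-comp 42° ↓)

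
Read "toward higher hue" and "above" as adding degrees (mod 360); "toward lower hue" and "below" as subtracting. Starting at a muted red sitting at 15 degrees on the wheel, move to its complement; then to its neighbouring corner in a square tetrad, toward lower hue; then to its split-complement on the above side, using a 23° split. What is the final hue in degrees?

308°

+180° (complement): 15 + 180 = 195°
−90° (square ↓): 195 − 90 = 105°
+203° (split-comp 23° ↑): 105 + 203 = 308°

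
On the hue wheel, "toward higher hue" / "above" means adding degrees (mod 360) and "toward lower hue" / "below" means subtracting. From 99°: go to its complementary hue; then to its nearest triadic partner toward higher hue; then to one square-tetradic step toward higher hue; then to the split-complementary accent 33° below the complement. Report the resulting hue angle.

+180° (complement): 99 + 180 = 279°
+120° (triadic ↑): 279 + 120 = 399 → 399 − 360 = 39°
+90° (square ↑): 39 + 90 = 129°
+147° (split-comp 33° ↓): 129 + 147 = 276°

276°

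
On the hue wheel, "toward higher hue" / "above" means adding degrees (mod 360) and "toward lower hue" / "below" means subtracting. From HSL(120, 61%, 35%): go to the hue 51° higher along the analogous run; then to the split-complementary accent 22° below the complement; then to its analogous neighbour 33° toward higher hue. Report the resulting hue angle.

2°

+51° (analog 51° ↑): 120 + 51 = 171°
+158° (split-comp 22° ↓): 171 + 158 = 329°
+33° (analog 33° ↑): 329 + 33 = 362 → 362 − 360 = 2°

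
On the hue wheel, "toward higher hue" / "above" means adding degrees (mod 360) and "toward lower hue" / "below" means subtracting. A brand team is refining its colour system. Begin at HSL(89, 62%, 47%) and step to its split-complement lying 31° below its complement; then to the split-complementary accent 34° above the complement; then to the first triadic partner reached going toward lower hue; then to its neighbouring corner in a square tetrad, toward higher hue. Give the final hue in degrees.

62°

split-comp 31° ↓ +149°: 89 + 149 = 238°
split-comp 34° ↑ +214°: 238 + 214 = 452 → 452 − 360 = 92°
triadic ↓ −120°: 92 − 120 = -28 → -28 + 360 = 332°
square ↑ +90°: 332 + 90 = 422 → 422 − 360 = 62°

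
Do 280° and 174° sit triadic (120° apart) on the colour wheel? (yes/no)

Angular distance: |280 − 174| = 106 = 106°.
Triadic (120° apart) requires 120°.

no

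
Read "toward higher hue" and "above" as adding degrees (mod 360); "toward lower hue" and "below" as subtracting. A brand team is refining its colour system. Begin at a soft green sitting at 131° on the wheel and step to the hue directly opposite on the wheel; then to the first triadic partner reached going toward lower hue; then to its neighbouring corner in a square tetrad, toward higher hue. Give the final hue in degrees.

complement +180°: 131 + 180 = 311°
triadic ↓ −120°: 311 − 120 = 191°
square ↑ +90°: 191 + 90 = 281°

281°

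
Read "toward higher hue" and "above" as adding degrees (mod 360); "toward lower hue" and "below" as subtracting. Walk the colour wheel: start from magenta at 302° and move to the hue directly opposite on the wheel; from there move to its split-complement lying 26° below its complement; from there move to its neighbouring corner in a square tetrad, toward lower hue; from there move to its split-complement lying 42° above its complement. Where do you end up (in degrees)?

48°

complement +180°: 302 + 180 = 482 → 482 − 360 = 122°
split-comp 26° ↓ +154°: 122 + 154 = 276°
square ↓ −90°: 276 − 90 = 186°
split-comp 42° ↑ +222°: 186 + 222 = 408 → 408 − 360 = 48°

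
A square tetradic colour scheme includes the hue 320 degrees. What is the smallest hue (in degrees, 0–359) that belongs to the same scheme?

A square tetradic scheme places four hues every 90°.
The full set through 320° is {50°, 140°, 230°, 320°}.

50°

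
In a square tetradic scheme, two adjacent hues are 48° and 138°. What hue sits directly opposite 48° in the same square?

A square tetradic scheme places four hues 90° apart; opposite corners are 180° apart.
48 + 180 = 228°

228°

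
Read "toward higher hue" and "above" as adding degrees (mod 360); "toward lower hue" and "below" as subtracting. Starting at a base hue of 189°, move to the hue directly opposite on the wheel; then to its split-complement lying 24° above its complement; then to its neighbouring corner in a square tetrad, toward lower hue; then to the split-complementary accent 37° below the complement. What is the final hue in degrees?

+180° (complement): 189 + 180 = 369 → 369 − 360 = 9°
+204° (split-comp 24° ↑): 9 + 204 = 213°
−90° (square ↓): 213 − 90 = 123°
+143° (split-comp 37° ↓): 123 + 143 = 266°

266°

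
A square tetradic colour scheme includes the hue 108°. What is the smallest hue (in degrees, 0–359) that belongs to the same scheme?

18°

A square tetradic scheme places four hues every 90°.
The full set through 108° is {18°, 108°, 198°, 288°}.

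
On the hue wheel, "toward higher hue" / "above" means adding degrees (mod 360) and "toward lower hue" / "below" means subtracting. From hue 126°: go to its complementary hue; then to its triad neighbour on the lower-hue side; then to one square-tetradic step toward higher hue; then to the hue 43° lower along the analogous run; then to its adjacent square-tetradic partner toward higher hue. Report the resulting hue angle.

complement +180°: 126 + 180 = 306°
triadic ↓ −120°: 306 − 120 = 186°
square ↑ +90°: 186 + 90 = 276°
analog 43° ↓ −43°: 276 − 43 = 233°
square ↑ +90°: 233 + 90 = 323°

323°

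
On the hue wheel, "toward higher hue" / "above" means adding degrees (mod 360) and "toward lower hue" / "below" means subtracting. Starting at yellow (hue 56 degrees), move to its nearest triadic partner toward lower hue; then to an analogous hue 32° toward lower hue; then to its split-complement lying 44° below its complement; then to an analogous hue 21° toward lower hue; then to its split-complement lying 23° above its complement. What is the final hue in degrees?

−120° (triadic ↓): 56 − 120 = -64 → -64 + 360 = 296°
−32° (analog 32° ↓): 296 − 32 = 264°
+136° (split-comp 44° ↓): 264 + 136 = 400 → 400 − 360 = 40°
−21° (analog 21° ↓): 40 − 21 = 19°
+203° (split-comp 23° ↑): 19 + 203 = 222°

222°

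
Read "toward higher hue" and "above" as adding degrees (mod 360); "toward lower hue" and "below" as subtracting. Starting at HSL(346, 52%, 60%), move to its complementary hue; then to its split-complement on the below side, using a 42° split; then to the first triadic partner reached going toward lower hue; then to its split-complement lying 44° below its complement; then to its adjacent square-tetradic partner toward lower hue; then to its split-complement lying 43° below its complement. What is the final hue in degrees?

7°

346 + 180 = 526 → 526 − 360 = 166°   (complement)
166 + 138 = 304°   (split-comp 42° ↓)
304 − 120 = 184°   (triadic ↓)
184 + 136 = 320°   (split-comp 44° ↓)
320 − 90 = 230°   (square ↓)
230 + 137 = 367 → 367 − 360 = 7°   (split-comp 43° ↓)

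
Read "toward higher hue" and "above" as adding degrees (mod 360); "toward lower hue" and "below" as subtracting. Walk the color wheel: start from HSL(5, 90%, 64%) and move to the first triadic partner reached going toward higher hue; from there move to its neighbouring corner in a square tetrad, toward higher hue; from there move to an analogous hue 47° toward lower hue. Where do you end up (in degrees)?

168°

5 + 120 = 125°   (triadic ↑)
125 + 90 = 215°   (square ↑)
215 − 47 = 168°   (analog 47° ↓)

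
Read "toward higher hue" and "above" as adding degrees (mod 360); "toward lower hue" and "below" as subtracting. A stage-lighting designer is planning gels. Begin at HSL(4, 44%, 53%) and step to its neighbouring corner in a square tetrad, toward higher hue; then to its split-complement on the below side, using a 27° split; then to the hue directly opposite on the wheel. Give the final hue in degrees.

67°

square ↑ +90°: 4 + 90 = 94°
split-comp 27° ↓ +153°: 94 + 153 = 247°
complement +180°: 247 + 180 = 427 → 427 − 360 = 67°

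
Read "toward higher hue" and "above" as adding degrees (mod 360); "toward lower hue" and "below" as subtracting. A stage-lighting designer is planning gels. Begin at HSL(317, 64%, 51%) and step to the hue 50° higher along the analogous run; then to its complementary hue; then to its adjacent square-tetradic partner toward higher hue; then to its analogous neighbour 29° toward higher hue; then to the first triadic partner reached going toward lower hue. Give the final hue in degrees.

analog 50° ↑ +50°: 317 + 50 = 367 → 367 − 360 = 7°
complement +180°: 7 + 180 = 187°
square ↑ +90°: 187 + 90 = 277°
analog 29° ↑ +29°: 277 + 29 = 306°
triadic ↓ −120°: 306 − 120 = 186°

186°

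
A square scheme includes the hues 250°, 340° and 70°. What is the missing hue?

160°

A square tetradic scheme places four hues every 90°.
The full set through 70° is {70°, 160°, 250°, 340°}.
Given {70°, 250°, 340°}, the missing hue is 160°.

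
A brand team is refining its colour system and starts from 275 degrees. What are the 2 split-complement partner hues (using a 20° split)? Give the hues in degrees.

Complement of 275 degrees: 275 + 180 = 455 → 455 − 360 = 95°
95 − 20 = 75°
95 + 20 = 115°

75° and 115°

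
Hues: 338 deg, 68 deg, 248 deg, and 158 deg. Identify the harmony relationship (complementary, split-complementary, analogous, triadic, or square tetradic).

Sort the hues: 68°, 158°, 248°, 338°.
Successive gaps around the wheel: 90°, 90°, 90°, 90°.
Four hues every 90° form a square tetradic scheme.

square tetradic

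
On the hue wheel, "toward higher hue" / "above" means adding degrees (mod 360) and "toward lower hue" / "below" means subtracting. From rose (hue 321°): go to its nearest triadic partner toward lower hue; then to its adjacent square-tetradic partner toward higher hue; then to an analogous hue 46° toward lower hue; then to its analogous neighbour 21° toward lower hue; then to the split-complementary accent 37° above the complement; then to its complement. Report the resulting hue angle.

−120° (triadic ↓): 321 − 120 = 201°
+90° (square ↑): 201 + 90 = 291°
−46° (analog 46° ↓): 291 − 46 = 245°
−21° (analog 21° ↓): 245 − 21 = 224°
+217° (split-comp 37° ↑): 224 + 217 = 441 → 441 − 360 = 81°
+180° (complement): 81 + 180 = 261°

261°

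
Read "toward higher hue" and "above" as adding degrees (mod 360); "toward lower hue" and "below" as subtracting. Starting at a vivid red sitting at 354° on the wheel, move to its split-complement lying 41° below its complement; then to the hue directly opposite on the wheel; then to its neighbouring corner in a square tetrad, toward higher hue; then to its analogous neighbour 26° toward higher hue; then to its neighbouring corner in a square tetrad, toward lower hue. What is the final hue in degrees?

339°

split-comp 41° ↓ +139°: 354 + 139 = 493 → 493 − 360 = 133°
complement +180°: 133 + 180 = 313°
square ↑ +90°: 313 + 90 = 403 → 403 − 360 = 43°
analog 26° ↑ +26°: 43 + 26 = 69°
square ↓ −90°: 69 − 90 = -21 → -21 + 360 = 339°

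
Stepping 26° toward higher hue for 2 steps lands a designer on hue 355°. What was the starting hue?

2 steps of 26° (toward higher hue) give a net shift of +52°.
Start = end − shift: 355 − 52 = 303°

303°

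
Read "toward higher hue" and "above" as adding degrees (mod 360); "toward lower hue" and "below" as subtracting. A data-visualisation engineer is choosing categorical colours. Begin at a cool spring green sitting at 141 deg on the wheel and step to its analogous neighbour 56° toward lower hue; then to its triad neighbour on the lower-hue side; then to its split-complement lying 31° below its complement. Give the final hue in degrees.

141 − 56 = 85°   (analog 56° ↓)
85 − 120 = -35 → -35 + 360 = 325°   (triadic ↓)
325 + 149 = 474 → 474 − 360 = 114°   (split-comp 31° ↓)

114°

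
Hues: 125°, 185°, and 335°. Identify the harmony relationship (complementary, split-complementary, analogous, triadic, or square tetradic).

Sort the hues: 125°, 185°, 335°.
Successive gaps around the wheel: 60°, 150°, 150°.
Two 150° gaps and one 60° gap — a base hue opposite a pair of accents 30° either side of its complement — is the split-complementary pattern.

split-complementary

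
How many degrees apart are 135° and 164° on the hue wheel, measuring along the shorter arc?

29°

|135 − 164| = 29.
29 ≤ 180, so the shorter arc is 29°.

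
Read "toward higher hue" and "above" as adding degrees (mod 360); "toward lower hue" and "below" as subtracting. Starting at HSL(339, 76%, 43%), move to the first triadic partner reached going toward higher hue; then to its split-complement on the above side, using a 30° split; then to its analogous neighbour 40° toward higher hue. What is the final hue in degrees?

+120° (triadic ↑): 339 + 120 = 459 → 459 − 360 = 99°
+210° (split-comp 30° ↑): 99 + 210 = 309°
+40° (analog 40° ↑): 309 + 40 = 349°

349°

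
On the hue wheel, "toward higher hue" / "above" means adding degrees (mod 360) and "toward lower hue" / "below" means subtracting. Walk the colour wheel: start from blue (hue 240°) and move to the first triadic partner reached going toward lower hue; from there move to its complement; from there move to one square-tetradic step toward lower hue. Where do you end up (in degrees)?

−120° (triadic ↓): 240 − 120 = 120°
+180° (complement): 120 + 180 = 300°
−90° (square ↓): 300 − 90 = 210°

210°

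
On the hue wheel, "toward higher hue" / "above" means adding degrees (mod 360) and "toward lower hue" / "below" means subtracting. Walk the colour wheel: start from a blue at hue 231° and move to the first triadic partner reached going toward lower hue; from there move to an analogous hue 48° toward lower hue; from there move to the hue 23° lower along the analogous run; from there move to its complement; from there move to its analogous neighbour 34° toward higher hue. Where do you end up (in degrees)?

triadic ↓ −120°: 231 − 120 = 111°
analog 48° ↓ −48°: 111 − 48 = 63°
analog 23° ↓ −23°: 63 − 23 = 40°
complement +180°: 40 + 180 = 220°
analog 34° ↑ +34°: 220 + 34 = 254°

254°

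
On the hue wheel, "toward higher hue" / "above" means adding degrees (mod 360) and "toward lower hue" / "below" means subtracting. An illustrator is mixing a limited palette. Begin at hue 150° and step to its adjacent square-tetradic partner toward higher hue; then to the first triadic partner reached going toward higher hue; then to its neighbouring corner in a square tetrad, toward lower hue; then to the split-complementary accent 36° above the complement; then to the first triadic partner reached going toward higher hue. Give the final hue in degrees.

150 + 90 = 240°   (square ↑)
240 + 120 = 360 → 360 − 360 = 0°   (triadic ↑)
0 − 90 = -90 → -90 + 360 = 270°   (square ↓)
270 + 216 = 486 → 486 − 360 = 126°   (split-comp 36° ↑)
126 + 120 = 246°   (triadic ↑)

246°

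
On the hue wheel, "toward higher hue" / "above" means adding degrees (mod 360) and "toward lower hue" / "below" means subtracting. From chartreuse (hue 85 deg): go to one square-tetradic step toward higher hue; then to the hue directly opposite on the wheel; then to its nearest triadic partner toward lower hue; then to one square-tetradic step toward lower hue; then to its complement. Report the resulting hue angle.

325°

+90° (square ↑): 85 + 90 = 175°
+180° (complement): 175 + 180 = 355°
−120° (triadic ↓): 355 − 120 = 235°
−90° (square ↓): 235 − 90 = 145°
+180° (complement): 145 + 180 = 325°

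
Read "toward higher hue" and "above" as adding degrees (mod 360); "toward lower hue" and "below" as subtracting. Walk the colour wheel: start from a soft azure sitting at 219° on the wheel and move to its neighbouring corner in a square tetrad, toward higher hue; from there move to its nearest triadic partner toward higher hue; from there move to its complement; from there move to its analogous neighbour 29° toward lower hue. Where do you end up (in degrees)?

square ↑ +90°: 219 + 90 = 309°
triadic ↑ +120°: 309 + 120 = 429 → 429 − 360 = 69°
complement +180°: 69 + 180 = 249°
analog 29° ↓ −29°: 249 − 29 = 220°

220°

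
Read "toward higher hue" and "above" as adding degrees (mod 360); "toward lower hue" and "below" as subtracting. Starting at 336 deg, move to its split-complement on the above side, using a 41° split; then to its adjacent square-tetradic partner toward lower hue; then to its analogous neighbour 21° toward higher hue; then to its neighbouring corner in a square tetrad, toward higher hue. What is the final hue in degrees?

split-comp 41° ↑ +221°: 336 + 221 = 557 → 557 − 360 = 197°
square ↓ −90°: 197 − 90 = 107°
analog 21° ↑ +21°: 107 + 21 = 128°
square ↑ +90°: 128 + 90 = 218°

218°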